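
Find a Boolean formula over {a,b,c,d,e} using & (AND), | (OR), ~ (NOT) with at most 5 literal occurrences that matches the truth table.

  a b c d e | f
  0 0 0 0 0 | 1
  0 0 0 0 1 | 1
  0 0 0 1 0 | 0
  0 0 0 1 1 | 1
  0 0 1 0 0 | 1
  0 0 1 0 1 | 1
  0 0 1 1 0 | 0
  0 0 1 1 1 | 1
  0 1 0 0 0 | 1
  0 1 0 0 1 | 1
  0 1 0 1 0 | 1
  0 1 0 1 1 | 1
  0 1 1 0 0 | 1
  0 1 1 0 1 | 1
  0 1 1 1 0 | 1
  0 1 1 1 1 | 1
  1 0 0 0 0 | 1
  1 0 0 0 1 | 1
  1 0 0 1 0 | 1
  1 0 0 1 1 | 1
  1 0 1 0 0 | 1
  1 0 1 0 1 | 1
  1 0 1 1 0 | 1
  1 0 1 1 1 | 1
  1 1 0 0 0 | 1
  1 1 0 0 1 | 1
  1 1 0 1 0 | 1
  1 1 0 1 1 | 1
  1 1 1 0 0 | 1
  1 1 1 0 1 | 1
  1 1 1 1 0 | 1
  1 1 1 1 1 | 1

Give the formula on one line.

  ~d = 11001100110011001100110011001100
  (e | ~d) = 11011101110111011101110111011101
  (b | (e | ~d)) = 11011101111111111101110111111111
  (a | (b | (e | ~d))) = 11011101111111111111111111111111

(a | (b | (e | ~d)))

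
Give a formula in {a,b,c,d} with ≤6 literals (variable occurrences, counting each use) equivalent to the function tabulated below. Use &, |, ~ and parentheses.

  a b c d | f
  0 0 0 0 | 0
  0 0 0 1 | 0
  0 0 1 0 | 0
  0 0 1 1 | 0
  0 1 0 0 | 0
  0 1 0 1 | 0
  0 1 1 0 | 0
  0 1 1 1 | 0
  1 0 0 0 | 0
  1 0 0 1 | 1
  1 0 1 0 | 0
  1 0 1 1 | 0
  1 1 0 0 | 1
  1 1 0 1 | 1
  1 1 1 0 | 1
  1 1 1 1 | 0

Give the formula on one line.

  ~d = 1010101010101010
  ~c = 1100110011001100
  ~a = 1111111100000000
  (~c | ~a) = 1111111111001100
  (~d | (~c | ~a)) = 1111111111101110
  (d | b) = 0101111101011111
  ((~d | (~c | ~a)) & (d | b)) = 0101111101001110
  (a & ((~d | (~c | ~a)) & (d | b))) = 0000000001001110

(a & ((~d | (~c | ~a)) & (d | b)))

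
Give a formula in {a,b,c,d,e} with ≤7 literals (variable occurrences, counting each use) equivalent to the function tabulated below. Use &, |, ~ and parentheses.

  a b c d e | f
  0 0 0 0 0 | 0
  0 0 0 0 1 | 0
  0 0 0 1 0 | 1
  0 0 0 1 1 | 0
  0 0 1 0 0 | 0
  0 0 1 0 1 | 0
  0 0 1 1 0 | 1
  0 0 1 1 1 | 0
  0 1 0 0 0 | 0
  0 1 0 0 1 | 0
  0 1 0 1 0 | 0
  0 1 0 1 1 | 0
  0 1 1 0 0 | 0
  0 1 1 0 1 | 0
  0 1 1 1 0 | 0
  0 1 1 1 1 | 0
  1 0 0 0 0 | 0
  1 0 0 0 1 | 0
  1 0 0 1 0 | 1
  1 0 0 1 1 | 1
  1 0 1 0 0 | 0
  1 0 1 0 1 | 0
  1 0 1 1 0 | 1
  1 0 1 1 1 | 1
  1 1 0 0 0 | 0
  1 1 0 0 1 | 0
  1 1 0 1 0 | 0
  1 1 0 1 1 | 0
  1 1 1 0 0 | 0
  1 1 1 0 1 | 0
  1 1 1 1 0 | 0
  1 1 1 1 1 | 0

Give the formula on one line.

((d & ~b) & (a | ~e))

  ~b = 11111111000000001111111100000000
  (d & ~b) = 00110011000000000011001100000000
  ~e = 10101010101010101010101010101010
  (a | ~e) = 10101010101010101111111111111111
  ((d & ~b) & (a | ~e)) = 00100010000000000011001100000000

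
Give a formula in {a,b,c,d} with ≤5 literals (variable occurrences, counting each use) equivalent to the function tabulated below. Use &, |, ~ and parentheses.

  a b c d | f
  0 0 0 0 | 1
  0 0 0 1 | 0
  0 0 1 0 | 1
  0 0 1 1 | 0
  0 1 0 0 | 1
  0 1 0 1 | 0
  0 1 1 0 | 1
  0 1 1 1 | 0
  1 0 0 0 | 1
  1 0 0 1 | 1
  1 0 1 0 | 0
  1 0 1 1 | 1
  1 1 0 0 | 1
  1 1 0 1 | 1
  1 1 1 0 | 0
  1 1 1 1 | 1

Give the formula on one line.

  ~d = 1010101010101010
  (a | ~d) = 1010101011111111
  ~a = 1111111100000000
  (d | ~a) = 1111111101010101
  ~c = 1100110011001100
  ((d | ~a) | ~c) = 1111111111011101
  ((a | ~d) & ((d | ~a) | ~c)) = 1010101011011101

((a | ~d) & ((d | ~a) | ~c))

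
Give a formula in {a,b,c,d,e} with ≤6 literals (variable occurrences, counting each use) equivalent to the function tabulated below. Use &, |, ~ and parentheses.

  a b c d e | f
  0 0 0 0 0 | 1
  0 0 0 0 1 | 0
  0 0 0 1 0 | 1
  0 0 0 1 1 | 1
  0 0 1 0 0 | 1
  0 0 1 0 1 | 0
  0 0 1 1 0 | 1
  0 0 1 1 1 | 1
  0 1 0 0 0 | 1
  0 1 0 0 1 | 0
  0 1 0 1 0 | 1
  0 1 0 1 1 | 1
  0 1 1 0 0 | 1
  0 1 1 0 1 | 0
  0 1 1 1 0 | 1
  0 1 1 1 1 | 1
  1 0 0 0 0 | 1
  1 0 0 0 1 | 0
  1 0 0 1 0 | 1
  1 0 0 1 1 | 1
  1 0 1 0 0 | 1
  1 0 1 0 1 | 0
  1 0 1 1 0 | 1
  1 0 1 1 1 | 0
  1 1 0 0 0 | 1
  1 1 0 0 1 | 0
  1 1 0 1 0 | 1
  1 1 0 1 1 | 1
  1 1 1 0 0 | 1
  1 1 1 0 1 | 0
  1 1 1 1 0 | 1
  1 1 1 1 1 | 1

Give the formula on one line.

((((b | ~c) | (~a | ~c)) & d) | ~e)

  ~c = 11110000111100001111000011110000
  (b | ~c) = 11110000111111111111000011111111
  ~a = 11111111111111110000000000000000
  (~a | ~c) = 11111111111111111111000011110000
  ((b | ~c) | (~a | ~c)) = 11111111111111111111000011111111
  (((b | ~c) | (~a | ~c)) & d) = 00110011001100110011000000110011
  ~e = 10101010101010101010101010101010
  ((((b | ~c) | (~a | ~c)) & d) | ~e) = 10111011101110111011101010111011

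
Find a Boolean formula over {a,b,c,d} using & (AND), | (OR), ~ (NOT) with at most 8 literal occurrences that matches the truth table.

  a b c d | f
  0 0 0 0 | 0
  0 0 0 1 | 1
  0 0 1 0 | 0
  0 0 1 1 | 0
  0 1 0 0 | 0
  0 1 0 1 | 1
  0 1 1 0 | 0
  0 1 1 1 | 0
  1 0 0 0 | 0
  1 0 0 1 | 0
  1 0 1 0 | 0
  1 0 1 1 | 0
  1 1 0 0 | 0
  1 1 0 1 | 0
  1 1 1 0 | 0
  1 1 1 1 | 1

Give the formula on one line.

((a | (d & ~c)) & (((b & c) | ~a) & d))

  ~c = 1100110011001100
  (d & ~c) = 0100010001000100
  (a | (d & ~c)) = 0100010011111111
  (b & c) = 0000001100000011
  ~a = 1111111100000000
  ((b & c) | ~a) = 1111111100000011
  (((b & c) | ~a) & d) = 0101010100000001
  ((a | (d & ~c)) & (((b & c) | ~a) & d)) = 0100010000000001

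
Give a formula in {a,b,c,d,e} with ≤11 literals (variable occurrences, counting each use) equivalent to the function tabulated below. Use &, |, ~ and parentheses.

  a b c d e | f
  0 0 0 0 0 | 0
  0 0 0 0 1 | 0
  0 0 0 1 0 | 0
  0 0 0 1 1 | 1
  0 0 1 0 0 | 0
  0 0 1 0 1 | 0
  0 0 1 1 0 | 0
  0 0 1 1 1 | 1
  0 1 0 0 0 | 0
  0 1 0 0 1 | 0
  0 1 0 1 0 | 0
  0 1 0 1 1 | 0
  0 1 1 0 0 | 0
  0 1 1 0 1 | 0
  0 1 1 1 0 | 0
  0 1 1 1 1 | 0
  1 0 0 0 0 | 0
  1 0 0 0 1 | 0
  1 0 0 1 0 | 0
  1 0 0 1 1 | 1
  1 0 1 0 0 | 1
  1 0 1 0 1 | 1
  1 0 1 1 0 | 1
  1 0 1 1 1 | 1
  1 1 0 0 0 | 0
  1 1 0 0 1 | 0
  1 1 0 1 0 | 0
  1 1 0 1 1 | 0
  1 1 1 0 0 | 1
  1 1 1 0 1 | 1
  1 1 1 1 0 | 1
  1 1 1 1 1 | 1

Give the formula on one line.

(((d & ~b) & (d & e)) | (a & (((e | b) | a) & c)))

  ~b = 11111111000000001111111100000000
  (d & ~b) = 00110011000000000011001100000000
  (d & e) = 00010001000100010001000100010001
  ((d & ~b) & (d & e)) = 00010001000000000001000100000000
  (e | b) = 01010101111111110101010111111111
  ((e | b) | a) = 01010101111111111111111111111111
  (((e | b) | a) & c) = 00000101000011110000111100001111
  (a & (((e | b) | a) & c)) = 00000000000000000000111100001111
  (((d & ~b) & (d & e)) | (a & (((e | b) | a) & c))) = 00010001000000000001111100001111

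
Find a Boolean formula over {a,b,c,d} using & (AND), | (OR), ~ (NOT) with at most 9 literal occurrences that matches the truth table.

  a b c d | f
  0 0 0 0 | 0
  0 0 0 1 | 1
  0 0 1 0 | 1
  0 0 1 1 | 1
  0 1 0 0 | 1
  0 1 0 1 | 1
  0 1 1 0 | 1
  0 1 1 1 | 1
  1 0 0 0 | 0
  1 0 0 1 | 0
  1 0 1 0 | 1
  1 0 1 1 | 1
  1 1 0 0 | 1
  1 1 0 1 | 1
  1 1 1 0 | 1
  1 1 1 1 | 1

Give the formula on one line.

(((~c & b) | (d & (~b & ~a))) | c)

  ~c = 1100110011001100
  (~c & b) = 0000110000001100
  ~b = 1111000011110000
  ~a = 1111111100000000
  (~b & ~a) = 1111000000000000
  (d & (~b & ~a)) = 0101000000000000
  ((~c & b) | (d & (~b & ~a))) = 0101110000001100
  (((~c & b) | (d & (~b & ~a))) | c) = 0111111100111111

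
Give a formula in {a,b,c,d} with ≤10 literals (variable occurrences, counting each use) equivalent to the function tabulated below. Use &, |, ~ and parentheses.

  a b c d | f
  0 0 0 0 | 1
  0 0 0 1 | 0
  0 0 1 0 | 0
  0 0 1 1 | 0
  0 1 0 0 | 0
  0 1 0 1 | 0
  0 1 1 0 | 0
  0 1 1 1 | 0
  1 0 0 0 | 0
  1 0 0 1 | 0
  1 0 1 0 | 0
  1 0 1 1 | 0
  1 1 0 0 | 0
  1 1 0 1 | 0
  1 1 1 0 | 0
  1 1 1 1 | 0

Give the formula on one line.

  (a | d) = 0101010111111111
  ~b = 1111000011110000
  (c | ~b) = 1111001111110011
  ((a | d) | (c | ~b)) = 1111011111111111
  ~d = 1010101010101010
  ~a = 1111111100000000
  (c | ~a) = 1111111100110011
  (~d & (c | ~a)) = 1010101000100010
  ~c = 1100110011001100
  ((~d & (c | ~a)) & ~c) = 1000100000000000
  (((a | d) | (c | ~b)) & ((~d & (c | ~a)) & ~c)) = 1000000000000000

(((a | d) | (c | ~b)) & ((~d & (c | ~a)) & ~c))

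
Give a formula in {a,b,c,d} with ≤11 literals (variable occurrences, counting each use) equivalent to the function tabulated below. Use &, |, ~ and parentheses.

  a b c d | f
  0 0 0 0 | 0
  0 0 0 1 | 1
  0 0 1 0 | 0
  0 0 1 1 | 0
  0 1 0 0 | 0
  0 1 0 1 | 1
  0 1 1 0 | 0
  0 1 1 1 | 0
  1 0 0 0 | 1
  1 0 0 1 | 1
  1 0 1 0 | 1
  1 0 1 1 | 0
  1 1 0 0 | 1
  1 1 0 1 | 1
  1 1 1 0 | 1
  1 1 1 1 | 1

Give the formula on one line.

  ~c = 1100110011001100
  ~d = 1010101010101010
  (~c | ~d) = 1110111011101110
  (b | ~d) = 1010111110101111
  (d & (b | ~d)) = 0000010100000101
  ((~c | ~d) | (d & (b | ~d))) = 1110111111101111
  (a & ((~c | ~d) | (d & (b | ~d)))) = 0000000011101111
  ~a = 1111111100000000
  (~c & ~a) = 1100110000000000
  (d & (~c & ~a)) = 0100010000000000
  ((a & ((~c | ~d) | (d & (b | ~d)))) | (d & (~c & ~a))) = 0100010011101111

((a & ((~c | ~d) | (d & (b | ~d)))) | (d & (~c & ~a)))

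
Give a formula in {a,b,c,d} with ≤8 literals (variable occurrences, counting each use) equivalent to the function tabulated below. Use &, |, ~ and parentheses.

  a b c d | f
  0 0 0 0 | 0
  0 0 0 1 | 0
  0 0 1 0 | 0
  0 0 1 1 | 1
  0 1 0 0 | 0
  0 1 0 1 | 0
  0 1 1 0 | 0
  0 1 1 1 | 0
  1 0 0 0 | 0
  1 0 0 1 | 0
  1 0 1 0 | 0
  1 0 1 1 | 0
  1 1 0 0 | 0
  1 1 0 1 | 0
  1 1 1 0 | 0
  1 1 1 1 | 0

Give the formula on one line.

(((~b & c) & (d | (b & ~d))) & ~a)

  ~b = 1111000011110000
  (~b & c) = 0011000000110000
  ~d = 1010101010101010
  (b & ~d) = 0000101000001010
  (d | (b & ~d)) = 0101111101011111
  ((~b & c) & (d | (b & ~d))) = 0001000000010000
  ~a = 1111111100000000
  (((~b & c) & (d | (b & ~d))) & ~a) = 0001000000000000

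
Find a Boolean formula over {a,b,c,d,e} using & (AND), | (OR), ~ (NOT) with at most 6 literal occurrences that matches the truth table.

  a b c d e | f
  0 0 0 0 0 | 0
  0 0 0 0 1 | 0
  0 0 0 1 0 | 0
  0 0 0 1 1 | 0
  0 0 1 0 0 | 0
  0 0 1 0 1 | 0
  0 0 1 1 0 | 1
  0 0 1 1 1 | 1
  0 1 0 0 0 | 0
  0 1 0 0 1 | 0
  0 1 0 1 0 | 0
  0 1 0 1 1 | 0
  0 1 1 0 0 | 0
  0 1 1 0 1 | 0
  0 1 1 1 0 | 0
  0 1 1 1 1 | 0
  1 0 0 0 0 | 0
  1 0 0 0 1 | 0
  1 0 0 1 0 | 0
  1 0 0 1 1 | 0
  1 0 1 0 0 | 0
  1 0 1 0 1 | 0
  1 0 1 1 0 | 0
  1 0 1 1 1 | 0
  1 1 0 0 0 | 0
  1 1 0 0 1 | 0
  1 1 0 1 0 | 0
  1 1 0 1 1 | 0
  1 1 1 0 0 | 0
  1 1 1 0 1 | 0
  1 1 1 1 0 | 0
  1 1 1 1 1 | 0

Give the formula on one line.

((~b & (c & d)) & ~a)

  ~b = 11111111000000001111111100000000
  (c & d) = 00000011000000110000001100000011
  (~b & (c & d)) = 00000011000000000000001100000000
  ~a = 11111111111111110000000000000000
  ((~b & (c & d)) & ~a) = 00000011000000000000000000000000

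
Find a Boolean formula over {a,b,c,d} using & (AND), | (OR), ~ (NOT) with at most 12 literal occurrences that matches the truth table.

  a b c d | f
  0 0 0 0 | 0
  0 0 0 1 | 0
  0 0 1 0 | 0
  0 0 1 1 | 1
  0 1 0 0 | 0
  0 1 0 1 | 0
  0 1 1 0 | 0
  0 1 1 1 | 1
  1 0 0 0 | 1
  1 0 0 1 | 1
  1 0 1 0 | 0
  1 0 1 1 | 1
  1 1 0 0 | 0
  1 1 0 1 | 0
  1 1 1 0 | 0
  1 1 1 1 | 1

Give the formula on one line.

  ~b = 1111000011110000
  ~c = 1100110011001100
  (~b & ~c) = 1100000011000000
  (d | (~b & ~c)) = 1101010111010101
  (c | a) = 0011001111111111
  (a & c) = 0000000000110011
  (~b | (a & c)) = 1111000011110011
  ((c | a) & (~b | (a & c))) = 0011000011110011
  (c | ((c | a) & (~b | (a & c)))) = 0011001111110011
  ((d | (~b & ~c)) & (c | ((c | a) & (~b | (a & c))))) = 0001000111010001

((d | (~b & ~c)) & (c | ((c | a) & (~b | (a & c)))))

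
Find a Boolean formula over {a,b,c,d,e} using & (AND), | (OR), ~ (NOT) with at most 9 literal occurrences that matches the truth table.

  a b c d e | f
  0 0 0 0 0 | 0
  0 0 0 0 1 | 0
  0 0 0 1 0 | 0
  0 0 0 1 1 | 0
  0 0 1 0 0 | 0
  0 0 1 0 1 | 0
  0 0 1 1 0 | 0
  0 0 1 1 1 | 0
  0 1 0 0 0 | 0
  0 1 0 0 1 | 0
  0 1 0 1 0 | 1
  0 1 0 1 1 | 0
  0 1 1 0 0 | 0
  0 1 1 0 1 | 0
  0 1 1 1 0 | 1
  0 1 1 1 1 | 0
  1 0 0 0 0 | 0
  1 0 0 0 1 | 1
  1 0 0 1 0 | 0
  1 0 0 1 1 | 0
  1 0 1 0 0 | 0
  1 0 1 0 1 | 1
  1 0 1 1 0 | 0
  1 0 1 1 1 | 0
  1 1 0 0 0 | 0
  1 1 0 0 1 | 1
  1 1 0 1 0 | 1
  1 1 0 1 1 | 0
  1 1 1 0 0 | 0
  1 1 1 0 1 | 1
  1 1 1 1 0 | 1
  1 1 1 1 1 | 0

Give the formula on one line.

((~e & (d & b)) | ((e & ~d) & (~e | a)))

  ~e = 10101010101010101010101010101010
  (d & b) = 00000000001100110000000000110011
  (~e & (d & b)) = 00000000001000100000000000100010
  ~d = 11001100110011001100110011001100
  (e & ~d) = 01000100010001000100010001000100
  (~e | a) = 10101010101010101111111111111111
  ((e & ~d) & (~e | a)) = 00000000000000000100010001000100
  ((~e & (d & b)) | ((e & ~d) & (~e | a))) = 00000000001000100100010001100110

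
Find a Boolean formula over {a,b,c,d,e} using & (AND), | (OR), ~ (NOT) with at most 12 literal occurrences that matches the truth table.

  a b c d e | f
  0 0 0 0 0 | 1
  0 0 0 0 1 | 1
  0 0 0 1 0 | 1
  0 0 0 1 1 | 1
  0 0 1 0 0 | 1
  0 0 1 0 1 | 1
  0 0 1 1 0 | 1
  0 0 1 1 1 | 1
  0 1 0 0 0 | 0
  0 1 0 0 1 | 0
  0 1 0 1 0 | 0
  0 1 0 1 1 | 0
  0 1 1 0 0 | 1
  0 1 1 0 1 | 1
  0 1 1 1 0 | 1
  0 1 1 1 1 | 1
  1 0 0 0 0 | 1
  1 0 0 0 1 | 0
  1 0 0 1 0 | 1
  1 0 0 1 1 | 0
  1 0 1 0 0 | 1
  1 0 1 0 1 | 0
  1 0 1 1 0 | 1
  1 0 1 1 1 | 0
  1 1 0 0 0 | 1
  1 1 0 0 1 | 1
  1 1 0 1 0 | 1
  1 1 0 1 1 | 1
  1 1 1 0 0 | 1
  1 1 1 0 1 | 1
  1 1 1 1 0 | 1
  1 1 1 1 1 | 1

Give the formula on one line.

  ~e = 10101010101010101010101010101010
  (b | ~e) = 10101010111111111010101011111111
  ~a = 11111111111111110000000000000000
  ((b | ~e) | ~a) = 11111111111111111010101011111111
  ~b = 11111111000000001111111100000000
  (~b | c) = 11111111000011111111111100001111
  ~c = 11110000111100001111000011110000
  (~a | e) = 11111111111111110101010101010101
  (~c | (~a | e)) = 11111111111111111111010111110101
  (a & (~c | (~a | e))) = 00000000000000001111010111110101
  ((~b | c) | (a & (~c | (~a | e)))) = 11111111000011111111111111111111
  (((b | ~e) | ~a) & ((~b | c) | (a & (~c | (~a | e))))) = 11111111000011111010101011111111

(((b | ~e) | ~a) & ((~b | c) | (a & (~c | (~a | e)))))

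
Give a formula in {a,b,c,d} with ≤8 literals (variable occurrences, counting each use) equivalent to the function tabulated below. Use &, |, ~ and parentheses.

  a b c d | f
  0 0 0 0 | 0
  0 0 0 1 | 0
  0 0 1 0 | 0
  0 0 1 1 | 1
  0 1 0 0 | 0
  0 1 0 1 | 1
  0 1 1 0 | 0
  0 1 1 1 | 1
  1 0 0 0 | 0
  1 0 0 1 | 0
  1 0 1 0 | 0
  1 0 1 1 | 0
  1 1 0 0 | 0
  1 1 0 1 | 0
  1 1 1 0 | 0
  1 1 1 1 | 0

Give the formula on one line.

(((~d | (d & c)) | (d & (b | a))) & (d & ~a))

  ~d = 1010101010101010
  (d & c) = 0001000100010001
  (~d | (d & c)) = 1011101110111011
  (b | a) = 0000111111111111
  (d & (b | a)) = 0000010101010101
  ((~d | (d & c)) | (d & (b | a))) = 1011111111111111
  ~a = 1111111100000000
  (d & ~a) = 0101010100000000
  (((~d | (d & c)) | (d & (b | a))) & (d & ~a)) = 0001010100000000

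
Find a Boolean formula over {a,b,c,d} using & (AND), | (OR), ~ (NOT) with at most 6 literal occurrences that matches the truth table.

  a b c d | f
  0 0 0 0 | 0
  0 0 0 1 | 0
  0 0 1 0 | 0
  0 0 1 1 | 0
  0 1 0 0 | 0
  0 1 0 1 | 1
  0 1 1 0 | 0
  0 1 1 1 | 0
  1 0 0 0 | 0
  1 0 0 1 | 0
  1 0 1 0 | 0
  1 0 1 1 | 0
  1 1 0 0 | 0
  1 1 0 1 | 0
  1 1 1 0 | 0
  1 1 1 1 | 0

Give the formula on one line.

  ~d = 1010101010101010
  ~c = 1100110011001100
  (~d | ~c) = 1110111011101110
  ~a = 1111111100000000
  ((~d | ~c) & ~a) = 1110111000000000
  (((~d | ~c) & ~a) & b) = 0000111000000000
  (d & (((~d | ~c) & ~a) & b)) = 0000010000000000

(d & (((~d | ~c) & ~a) & b))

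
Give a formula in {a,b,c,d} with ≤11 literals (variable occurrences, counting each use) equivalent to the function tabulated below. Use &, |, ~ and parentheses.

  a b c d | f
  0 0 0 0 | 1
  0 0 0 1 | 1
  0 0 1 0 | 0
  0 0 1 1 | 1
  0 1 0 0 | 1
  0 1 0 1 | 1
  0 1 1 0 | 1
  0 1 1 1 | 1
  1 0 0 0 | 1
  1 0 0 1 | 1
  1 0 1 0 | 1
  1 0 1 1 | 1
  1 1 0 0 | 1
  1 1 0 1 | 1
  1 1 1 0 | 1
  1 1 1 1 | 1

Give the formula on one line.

((((a | ~d) & (~c | d)) | (a | d)) | (b & ~a))

  ~d = 1010101010101010
  (a | ~d) = 1010101011111111
  ~c = 1100110011001100
  (~c | d) = 1101110111011101
  ((a | ~d) & (~c | d)) = 1000100011011101
  (a | d) = 0101010111111111
  (((a | ~d) & (~c | d)) | (a | d)) = 1101110111111111
  ~a = 1111111100000000
  (b & ~a) = 0000111100000000
  ((((a | ~d) & (~c | d)) | (a | d)) | (b & ~a)) = 1101111111111111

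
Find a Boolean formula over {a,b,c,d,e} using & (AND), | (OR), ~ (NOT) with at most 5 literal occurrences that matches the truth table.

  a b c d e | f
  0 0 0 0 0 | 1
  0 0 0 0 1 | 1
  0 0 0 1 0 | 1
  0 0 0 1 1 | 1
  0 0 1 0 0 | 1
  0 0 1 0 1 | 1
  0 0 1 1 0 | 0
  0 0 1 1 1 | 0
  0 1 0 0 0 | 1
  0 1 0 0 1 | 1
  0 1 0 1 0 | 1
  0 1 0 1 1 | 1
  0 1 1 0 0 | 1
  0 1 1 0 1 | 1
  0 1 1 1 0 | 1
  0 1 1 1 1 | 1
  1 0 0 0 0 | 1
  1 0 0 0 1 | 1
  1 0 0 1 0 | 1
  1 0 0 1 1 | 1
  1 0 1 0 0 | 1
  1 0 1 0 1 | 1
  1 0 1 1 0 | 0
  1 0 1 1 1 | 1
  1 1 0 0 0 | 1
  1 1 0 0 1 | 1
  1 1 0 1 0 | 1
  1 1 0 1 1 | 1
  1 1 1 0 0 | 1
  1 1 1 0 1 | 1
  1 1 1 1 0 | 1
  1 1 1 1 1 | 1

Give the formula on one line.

((~c | (a & e)) | (b | ~d))

  ~c = 11110000111100001111000011110000
  (a & e) = 00000000000000000101010101010101
  (~c | (a & e)) = 11110000111100001111010111110101
  ~d = 11001100110011001100110011001100
  (b | ~d) = 11001100111111111100110011111111
  ((~c | (a & e)) | (b | ~d)) = 11111100111111111111110111111111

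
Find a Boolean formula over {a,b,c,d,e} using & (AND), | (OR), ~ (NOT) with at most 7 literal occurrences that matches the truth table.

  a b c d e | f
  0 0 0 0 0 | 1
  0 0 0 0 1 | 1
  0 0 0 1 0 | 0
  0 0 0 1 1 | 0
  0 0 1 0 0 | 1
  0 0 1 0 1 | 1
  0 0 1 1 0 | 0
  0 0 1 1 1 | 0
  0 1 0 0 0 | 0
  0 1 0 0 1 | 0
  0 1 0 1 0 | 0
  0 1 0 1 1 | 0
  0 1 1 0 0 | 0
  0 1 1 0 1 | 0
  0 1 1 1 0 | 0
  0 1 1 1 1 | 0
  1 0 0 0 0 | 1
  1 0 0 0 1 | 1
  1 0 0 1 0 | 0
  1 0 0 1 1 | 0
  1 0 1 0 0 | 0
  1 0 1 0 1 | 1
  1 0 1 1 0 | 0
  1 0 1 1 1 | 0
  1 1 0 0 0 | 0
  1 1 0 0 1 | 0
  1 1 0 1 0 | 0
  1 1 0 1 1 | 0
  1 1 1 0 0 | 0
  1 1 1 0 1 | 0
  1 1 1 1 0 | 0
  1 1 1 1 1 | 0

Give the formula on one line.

(((~a | d) | (e | ~c)) & (~b & ~d))

  ~a = 11111111111111110000000000000000
  (~a | d) = 11111111111111110011001100110011
  ~c = 11110000111100001111000011110000
  (e | ~c) = 11110101111101011111010111110101
  ((~a | d) | (e | ~c)) = 11111111111111111111011111110111
  ~b = 11111111000000001111111100000000
  ~d = 11001100110011001100110011001100
  (~b & ~d) = 11001100000000001100110000000000
  (((~a | d) | (e | ~c)) & (~b & ~d)) = 11001100000000001100010000000000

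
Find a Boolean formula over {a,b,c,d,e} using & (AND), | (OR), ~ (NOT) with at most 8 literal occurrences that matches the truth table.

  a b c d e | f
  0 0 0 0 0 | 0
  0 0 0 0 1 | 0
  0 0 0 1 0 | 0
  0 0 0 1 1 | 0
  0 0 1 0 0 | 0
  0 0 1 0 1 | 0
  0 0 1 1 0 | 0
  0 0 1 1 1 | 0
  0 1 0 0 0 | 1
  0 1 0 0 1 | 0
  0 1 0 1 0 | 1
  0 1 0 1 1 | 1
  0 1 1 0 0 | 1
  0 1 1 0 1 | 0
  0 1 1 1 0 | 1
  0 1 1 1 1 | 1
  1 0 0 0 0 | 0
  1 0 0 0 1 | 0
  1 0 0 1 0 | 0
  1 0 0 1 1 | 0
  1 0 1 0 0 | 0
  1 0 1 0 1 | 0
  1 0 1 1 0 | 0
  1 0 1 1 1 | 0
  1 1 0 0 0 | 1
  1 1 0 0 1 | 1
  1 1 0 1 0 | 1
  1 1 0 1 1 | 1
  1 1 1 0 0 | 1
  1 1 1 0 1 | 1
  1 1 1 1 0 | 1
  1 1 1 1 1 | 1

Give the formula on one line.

  ~e = 10101010101010101010101010101010
  (~e | a) = 10101010101010101111111111111111
  (d | (~e | a)) = 10111011101110111111111111111111
  ~c = 11110000111100001111000011110000
  (b & ~c) = 00000000111100000000000011110000
  (c & b) = 00000000000011110000000000001111
  ((b & ~c) | (c & b)) = 00000000111111110000000011111111
  ((d | (~e | a)) & ((b & ~c) | (c & b))) = 00000000101110110000000011111111

((d | (~e | a)) & ((b & ~c) | (c & b)))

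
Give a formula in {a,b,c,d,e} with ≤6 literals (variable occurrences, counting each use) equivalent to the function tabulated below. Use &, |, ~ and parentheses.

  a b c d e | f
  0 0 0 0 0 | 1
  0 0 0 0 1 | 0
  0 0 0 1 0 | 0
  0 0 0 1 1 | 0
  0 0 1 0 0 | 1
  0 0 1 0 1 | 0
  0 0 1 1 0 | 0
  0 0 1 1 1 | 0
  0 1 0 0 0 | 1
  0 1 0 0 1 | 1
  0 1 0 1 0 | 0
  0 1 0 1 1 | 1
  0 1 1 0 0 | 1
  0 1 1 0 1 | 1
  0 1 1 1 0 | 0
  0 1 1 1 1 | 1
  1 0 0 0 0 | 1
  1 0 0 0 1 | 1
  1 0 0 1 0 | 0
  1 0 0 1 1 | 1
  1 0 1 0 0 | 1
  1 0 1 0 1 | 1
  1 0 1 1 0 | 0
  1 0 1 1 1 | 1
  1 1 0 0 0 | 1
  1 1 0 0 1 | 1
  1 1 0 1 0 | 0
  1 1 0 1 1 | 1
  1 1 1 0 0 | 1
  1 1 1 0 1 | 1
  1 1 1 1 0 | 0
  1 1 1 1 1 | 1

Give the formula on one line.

(((~d & ~e) | (a | b)) & (~d | e))

  ~d = 11001100110011001100110011001100
  ~e = 10101010101010101010101010101010
  (~d & ~e) = 10001000100010001000100010001000
  (a | b) = 00000000111111111111111111111111
  ((~d & ~e) | (a | b)) = 10001000111111111111111111111111
  (~d | e) = 11011101110111011101110111011101
  (((~d & ~e) | (a | b)) & (~d | e)) = 10001000110111011101110111011101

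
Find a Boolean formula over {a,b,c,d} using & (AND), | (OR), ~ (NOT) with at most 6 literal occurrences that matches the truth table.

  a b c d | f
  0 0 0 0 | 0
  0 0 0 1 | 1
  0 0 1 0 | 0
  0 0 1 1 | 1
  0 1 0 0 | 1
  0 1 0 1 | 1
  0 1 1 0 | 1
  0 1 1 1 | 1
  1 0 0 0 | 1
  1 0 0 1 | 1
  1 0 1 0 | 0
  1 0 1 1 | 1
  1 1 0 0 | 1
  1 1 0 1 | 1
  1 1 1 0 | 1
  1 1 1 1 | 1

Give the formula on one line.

(d | ((b | a) & (b | ~c)))

  (b | a) = 0000111111111111
  ~c = 1100110011001100
  (b | ~c) = 1100111111001111
  ((b | a) & (b | ~c)) = 0000111111001111
  (d | ((b | a) & (b | ~c))) = 0101111111011111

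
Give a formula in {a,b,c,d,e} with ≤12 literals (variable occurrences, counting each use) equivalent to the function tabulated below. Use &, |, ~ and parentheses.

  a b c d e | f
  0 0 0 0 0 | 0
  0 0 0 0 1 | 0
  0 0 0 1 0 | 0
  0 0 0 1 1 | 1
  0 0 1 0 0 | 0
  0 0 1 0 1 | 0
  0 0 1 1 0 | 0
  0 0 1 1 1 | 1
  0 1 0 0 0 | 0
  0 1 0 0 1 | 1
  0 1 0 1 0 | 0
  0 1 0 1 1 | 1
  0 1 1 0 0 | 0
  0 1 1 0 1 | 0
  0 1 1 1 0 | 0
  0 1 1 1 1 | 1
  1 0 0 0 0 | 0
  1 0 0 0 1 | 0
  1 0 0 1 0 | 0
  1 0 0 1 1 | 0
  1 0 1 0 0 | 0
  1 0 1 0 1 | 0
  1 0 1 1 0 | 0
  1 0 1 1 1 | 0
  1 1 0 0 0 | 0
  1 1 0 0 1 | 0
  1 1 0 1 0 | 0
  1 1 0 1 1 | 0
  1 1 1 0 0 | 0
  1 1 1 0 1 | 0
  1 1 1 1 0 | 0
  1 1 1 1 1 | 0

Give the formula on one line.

  ~a = 11111111111111110000000000000000
  (e & ~a) = 01010101010101010000000000000000
  ~c = 11110000111100001111000011110000
  (e | d) = 01110111011101110111011101110111
  ~d = 11001100110011001100110011001100
  (b & ~d) = 00000000110011000000000011001100
  ((e | d) & (b & ~d)) = 00000000010001000000000001000100
  (~c & ((e | d) & (b & ~d))) = 00000000010000000000000001000000
  (a | d) = 00110011001100111111111111111111
  ((~c & ((e | d) & (b & ~d))) | (a | d)) = 00110011011100111111111111111111
  ((e & ~a) & ((~c & ((e | d) & (b & ~d))) | (a | d))) = 00010001010100010000000000000000

((e & ~a) & ((~c & ((e | d) & (b & ~d))) | (a | d)))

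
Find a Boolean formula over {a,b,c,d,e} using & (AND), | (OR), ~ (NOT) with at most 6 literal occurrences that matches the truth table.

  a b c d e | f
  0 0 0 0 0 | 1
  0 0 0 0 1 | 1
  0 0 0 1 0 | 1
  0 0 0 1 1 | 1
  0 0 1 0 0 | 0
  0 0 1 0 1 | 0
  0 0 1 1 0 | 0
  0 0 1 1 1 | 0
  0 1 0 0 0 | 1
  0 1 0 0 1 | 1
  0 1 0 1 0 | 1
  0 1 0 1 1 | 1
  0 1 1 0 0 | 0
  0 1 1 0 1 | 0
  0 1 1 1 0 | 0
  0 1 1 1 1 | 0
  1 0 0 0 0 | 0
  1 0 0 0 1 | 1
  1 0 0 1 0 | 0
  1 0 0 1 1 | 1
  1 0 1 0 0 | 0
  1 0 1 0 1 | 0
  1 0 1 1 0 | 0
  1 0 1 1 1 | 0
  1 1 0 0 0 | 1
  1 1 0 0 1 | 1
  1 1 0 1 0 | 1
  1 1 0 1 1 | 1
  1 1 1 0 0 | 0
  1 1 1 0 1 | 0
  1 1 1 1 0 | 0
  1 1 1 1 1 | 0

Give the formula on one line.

(~c & ((~a | e) | b))

  ~c = 11110000111100001111000011110000
  ~a = 11111111111111110000000000000000
  (~a | e) = 11111111111111110101010101010101
  ((~a | e) | b) = 11111111111111110101010111111111
  (~c & ((~a | e) | b)) = 11110000111100000101000011110000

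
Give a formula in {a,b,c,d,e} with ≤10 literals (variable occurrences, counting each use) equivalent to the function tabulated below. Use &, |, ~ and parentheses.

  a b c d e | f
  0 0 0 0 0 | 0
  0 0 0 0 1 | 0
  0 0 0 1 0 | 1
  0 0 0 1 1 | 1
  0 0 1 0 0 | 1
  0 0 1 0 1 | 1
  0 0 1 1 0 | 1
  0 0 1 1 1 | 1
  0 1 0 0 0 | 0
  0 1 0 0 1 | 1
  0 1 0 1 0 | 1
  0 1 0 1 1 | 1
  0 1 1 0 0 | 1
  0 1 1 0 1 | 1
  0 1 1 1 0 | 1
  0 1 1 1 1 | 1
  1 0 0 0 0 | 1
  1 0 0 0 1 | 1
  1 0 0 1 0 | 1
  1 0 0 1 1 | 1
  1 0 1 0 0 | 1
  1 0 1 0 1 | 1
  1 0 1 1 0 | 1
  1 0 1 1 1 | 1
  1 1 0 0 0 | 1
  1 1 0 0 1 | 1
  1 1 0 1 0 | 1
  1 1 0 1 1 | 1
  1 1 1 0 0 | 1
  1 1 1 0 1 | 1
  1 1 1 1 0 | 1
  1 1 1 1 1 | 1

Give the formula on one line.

(((a | (b & e)) | c) | ((~a | c) & d))

  (b & e) = 00000000010101010000000001010101
  (a | (b & e)) = 00000000010101011111111111111111
  ((a | (b & e)) | c) = 00001111010111111111111111111111
  ~a = 11111111111111110000000000000000
  (~a | c) = 11111111111111110000111100001111
  ((~a | c) & d) = 00110011001100110000001100000011
  (((a | (b & e)) | c) | ((~a | c) & d)) = 00111111011111111111111111111111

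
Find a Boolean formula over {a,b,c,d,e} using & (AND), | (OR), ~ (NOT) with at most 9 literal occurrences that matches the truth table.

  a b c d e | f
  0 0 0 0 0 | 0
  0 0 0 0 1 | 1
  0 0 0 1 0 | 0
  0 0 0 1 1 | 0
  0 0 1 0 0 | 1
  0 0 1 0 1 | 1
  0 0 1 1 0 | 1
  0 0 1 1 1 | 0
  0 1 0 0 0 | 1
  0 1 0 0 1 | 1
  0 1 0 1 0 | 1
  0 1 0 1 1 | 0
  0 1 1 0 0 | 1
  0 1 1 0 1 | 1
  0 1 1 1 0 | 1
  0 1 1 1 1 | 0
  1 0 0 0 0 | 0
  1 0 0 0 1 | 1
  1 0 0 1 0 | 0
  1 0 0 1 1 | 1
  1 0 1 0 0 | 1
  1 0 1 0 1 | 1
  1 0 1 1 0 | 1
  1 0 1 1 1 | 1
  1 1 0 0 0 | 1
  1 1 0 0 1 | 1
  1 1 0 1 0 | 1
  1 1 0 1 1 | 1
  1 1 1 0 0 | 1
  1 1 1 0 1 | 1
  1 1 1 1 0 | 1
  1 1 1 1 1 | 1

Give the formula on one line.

  ~e = 10101010101010101010101010101010
  (~e & b) = 00000000101010100000000010101010
  ~b = 11111111000000001111111100000000
  (~e & c) = 00001010000010100000101000001010
  (~b & (~e & c)) = 00001010000000000000101000000000
  ((~e & b) | (~b & (~e & c))) = 00001010101010100000101010101010
  ~d = 11001100110011001100110011001100
  (~d | a) = 11001100110011001111111111111111
  (c | e) = 01011111010111110101111101011111
  ((~d | a) & (c | e)) = 01001100010011000101111101011111
  (((~e & b) | (~b & (~e & c))) | ((~d | a) & (c | e))) = 01001110111011100101111111111111

(((~e & b) | (~b & (~e & c))) | ((~d | a) & (c | e)))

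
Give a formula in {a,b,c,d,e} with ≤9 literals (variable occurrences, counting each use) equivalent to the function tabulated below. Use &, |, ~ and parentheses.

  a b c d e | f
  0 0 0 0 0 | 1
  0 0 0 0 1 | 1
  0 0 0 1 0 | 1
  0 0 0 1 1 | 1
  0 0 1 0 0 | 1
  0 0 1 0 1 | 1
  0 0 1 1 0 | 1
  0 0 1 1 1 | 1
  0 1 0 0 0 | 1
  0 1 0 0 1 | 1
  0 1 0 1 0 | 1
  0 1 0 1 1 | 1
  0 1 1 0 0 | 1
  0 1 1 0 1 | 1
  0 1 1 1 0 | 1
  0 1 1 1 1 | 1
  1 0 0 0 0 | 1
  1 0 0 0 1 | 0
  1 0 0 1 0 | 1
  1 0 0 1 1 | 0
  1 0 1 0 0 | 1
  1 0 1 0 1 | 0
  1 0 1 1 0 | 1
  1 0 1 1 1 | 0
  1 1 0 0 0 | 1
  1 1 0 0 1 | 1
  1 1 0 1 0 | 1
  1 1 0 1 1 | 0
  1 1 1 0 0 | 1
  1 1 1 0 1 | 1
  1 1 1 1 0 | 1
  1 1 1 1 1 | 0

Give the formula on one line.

  ~e = 10101010101010101010101010101010
  ~d = 11001100110011001100110011001100
  (~e | ~d) = 11101110111011101110111011101110
  ((~e | ~d) & a) = 00000000000000001110111011101110
  (~e | b) = 10101010111111111010101011111111
  ((~e | b) | d) = 10111011111111111011101111111111
  (((~e | ~d) & a) & ((~e | b) | d)) = 00000000000000001010101011101110
  ~a = 11111111111111110000000000000000
  ((((~e | ~d) & a) & ((~e | b) | d)) | ~a) = 11111111111111111010101011101110

((((~e | ~d) & a) & ((~e | b) | d)) | ~a)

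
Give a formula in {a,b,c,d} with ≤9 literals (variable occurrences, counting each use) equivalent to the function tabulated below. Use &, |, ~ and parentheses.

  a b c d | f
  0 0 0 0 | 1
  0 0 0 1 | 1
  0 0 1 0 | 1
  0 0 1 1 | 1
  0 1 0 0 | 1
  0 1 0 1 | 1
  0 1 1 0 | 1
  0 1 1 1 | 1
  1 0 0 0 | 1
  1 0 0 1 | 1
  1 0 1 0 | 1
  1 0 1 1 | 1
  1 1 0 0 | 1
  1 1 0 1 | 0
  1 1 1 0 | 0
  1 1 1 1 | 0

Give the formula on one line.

(((~d & c) & ~b) | (((~a | ~b) & (d | ~a)) | (~d & ~c)))

  ~d = 1010101010101010
  (~d & c) = 0010001000100010
  ~b = 1111000011110000
  ((~d & c) & ~b) = 0010000000100000
  ~a = 1111111100000000
  (~a | ~b) = 1111111111110000
  (d | ~a) = 1111111101010101
  ((~a | ~b) & (d | ~a)) = 1111111101010000
  ~c = 1100110011001100
  (~d & ~c) = 1000100010001000
  (((~a | ~b) & (d | ~a)) | (~d & ~c)) = 1111111111011000
  (((~d & c) & ~b) | (((~a | ~b) & (d | ~a)) | (~d & ~c))) = 1111111111111000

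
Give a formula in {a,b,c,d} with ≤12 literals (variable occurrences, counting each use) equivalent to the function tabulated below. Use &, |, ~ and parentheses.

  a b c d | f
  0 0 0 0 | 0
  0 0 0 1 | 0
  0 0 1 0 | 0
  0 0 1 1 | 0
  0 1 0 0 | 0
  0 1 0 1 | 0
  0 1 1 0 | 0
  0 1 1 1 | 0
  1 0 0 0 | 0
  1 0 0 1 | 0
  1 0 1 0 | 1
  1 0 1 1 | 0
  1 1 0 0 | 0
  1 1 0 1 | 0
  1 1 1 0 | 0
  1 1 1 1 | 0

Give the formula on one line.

  ~d = 1010101010101010
  ~b = 1111000011110000
  (a & ~b) = 0000000011110000
  (b | d) = 0101111101011111
  (c | (b | d)) = 0111111101111111
  (~d | a) = 1010101011111111
  ((c | (b | d)) & (~d | a)) = 0010101001111111
  (((c | (b | d)) & (~d | a)) & c) = 0010001000110011
  ((a & ~b) & (((c | (b | d)) & (~d | a)) & c)) = 0000000000110000
  (~d & ((a & ~b) & (((c | (b | d)) & (~d | a)) & c))) = 0000000000100000

(~d & ((a & ~b) & (((c | (b | d)) & (~d | a)) & c)))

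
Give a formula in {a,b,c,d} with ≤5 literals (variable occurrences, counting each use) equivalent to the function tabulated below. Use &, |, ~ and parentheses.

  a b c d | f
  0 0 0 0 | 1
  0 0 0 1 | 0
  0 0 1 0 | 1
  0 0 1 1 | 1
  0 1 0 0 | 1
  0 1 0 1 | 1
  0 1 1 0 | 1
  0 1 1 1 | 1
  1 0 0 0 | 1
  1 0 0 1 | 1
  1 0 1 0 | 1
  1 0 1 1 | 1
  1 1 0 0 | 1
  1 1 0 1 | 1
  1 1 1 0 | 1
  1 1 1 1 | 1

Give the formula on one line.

  (c | a) = 0011001111111111
  ~d = 1010101010101010
  (b | ~d) = 1010111110101111
  ((c | a) | (b | ~d)) = 1011111111111111

((c | a) | (b | ~d))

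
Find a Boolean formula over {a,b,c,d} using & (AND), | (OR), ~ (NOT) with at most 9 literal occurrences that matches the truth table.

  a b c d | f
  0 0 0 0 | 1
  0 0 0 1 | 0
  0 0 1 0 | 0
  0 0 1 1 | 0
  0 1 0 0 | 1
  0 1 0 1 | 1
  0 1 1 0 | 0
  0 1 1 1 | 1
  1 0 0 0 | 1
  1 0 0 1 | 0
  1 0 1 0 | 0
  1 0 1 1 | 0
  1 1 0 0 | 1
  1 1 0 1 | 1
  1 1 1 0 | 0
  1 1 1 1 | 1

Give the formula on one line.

  ~d = 1010101010101010
  (b | ~d) = 1010111110101111
  ~c = 1100110011001100
  (~c | d) = 1101110111011101
  (~c | a) = 1100110011111111
  ((~c | a) | b) = 1100111111111111
  ((~c | d) & ((~c | a) | b)) = 1100110111011101
  ((b | ~d) & ((~c | d) & ((~c | a) | b))) = 1000110110001101

((b | ~d) & ((~c | d) & ((~c | a) | b)))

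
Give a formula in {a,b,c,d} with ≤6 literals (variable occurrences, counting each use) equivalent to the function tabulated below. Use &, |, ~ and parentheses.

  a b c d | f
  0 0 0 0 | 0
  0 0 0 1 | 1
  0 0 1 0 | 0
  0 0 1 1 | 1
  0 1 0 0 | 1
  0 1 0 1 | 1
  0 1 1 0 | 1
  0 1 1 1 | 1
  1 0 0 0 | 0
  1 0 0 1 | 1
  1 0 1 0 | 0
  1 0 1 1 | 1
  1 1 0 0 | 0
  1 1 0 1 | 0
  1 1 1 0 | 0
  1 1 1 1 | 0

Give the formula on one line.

  ~b = 1111000011110000
  (d & ~b) = 0101000001010000
  ~a = 1111111100000000
  (~a & b) = 0000111100000000
  ((d & ~b) | (~a & b)) = 0101111101010000

((d & ~b) | (~a & b))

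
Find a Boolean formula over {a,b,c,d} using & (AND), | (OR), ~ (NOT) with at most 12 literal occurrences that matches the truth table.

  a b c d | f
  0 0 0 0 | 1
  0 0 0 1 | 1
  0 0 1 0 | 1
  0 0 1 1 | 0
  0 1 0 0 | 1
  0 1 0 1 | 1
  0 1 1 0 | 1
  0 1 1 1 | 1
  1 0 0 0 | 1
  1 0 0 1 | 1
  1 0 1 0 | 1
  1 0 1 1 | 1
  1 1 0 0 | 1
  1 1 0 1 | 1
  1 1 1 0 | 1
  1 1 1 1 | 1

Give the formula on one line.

((~d | ((~b | ~d) & (~c | ((a | (b & d)) | b)))) | b)

  ~d = 1010101010101010
  ~b = 1111000011110000
  (~b | ~d) = 1111101011111010
  ~c = 1100110011001100
  (b & d) = 0000010100000101
  (a | (b & d)) = 0000010111111111
  ((a | (b & d)) | b) = 0000111111111111
  (~c | ((a | (b & d)) | b)) = 1100111111111111
  ((~b | ~d) & (~c | ((a | (b & d)) | b))) = 1100101011111010
  (~d | ((~b | ~d) & (~c | ((a | (b & d)) | b)))) = 1110101011111010
  ((~d | ((~b | ~d) & (~c | ((a | (b & d)) | b)))) | b) = 1110111111111111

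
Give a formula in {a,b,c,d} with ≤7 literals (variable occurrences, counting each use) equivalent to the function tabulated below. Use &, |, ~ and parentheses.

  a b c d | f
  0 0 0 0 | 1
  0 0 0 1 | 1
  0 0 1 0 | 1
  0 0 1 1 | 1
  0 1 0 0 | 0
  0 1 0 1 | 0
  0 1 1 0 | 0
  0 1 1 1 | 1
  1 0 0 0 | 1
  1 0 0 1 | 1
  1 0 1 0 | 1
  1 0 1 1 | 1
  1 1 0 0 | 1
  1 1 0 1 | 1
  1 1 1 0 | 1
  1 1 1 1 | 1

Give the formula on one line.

((a | ~b) | ((d & c) | (b & a)))

  ~b = 1111000011110000
  (a | ~b) = 1111000011111111
  (d & c) = 0001000100010001
  (b & a) = 0000000000001111
  ((d & c) | (b & a)) = 0001000100011111
  ((a | ~b) | ((d & c) | (b & a))) = 1111000111111111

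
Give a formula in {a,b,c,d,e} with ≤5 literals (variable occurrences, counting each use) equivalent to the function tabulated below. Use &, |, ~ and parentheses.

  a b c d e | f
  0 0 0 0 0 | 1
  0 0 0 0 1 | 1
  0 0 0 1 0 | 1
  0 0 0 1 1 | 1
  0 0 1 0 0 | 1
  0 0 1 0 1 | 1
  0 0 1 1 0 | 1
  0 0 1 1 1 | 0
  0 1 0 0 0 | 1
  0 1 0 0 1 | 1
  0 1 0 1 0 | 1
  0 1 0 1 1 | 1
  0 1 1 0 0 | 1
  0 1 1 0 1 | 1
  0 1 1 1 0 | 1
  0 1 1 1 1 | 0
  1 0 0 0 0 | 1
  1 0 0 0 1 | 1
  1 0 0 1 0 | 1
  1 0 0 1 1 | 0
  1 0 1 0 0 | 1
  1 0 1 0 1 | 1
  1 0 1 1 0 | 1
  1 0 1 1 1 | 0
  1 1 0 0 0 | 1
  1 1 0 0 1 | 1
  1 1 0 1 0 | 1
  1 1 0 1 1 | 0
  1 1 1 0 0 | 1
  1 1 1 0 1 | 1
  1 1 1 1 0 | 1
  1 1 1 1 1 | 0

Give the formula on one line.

((~a & ~c) | (~d | ~e))

  ~a = 11111111111111110000000000000000
  ~c = 11110000111100001111000011110000
  (~a & ~c) = 11110000111100000000000000000000
  ~d = 11001100110011001100110011001100
  ~e = 10101010101010101010101010101010
  (~d | ~e) = 11101110111011101110111011101110
  ((~a & ~c) | (~d | ~e)) = 11111110111111101110111011101110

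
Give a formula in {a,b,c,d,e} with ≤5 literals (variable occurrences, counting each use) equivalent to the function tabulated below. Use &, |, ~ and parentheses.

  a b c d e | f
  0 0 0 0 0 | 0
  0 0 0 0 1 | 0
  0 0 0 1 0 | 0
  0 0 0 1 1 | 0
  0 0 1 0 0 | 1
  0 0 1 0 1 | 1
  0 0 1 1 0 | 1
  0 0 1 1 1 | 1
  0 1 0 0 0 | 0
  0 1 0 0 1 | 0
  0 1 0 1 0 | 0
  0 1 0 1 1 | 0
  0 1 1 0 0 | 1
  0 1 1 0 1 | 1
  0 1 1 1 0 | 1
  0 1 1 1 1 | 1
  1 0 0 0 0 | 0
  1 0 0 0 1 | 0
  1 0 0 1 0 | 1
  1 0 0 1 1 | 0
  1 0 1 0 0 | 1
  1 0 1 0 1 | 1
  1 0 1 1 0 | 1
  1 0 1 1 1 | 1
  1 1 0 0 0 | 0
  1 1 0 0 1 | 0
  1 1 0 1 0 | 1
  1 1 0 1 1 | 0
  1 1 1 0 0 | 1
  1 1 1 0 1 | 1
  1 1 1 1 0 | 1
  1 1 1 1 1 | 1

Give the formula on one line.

  ~d = 11001100110011001100110011001100
  (a | ~d) = 11001100110011001111111111111111
  ~e = 10101010101010101010101010101010
  (~e & d) = 00100010001000100010001000100010
  ((a | ~d) & (~e & d)) = 00000000000000000010001000100010
  (((a | ~d) & (~e & d)) | c) = 00001111000011110010111100101111

(((a | ~d) & (~e & d)) | c)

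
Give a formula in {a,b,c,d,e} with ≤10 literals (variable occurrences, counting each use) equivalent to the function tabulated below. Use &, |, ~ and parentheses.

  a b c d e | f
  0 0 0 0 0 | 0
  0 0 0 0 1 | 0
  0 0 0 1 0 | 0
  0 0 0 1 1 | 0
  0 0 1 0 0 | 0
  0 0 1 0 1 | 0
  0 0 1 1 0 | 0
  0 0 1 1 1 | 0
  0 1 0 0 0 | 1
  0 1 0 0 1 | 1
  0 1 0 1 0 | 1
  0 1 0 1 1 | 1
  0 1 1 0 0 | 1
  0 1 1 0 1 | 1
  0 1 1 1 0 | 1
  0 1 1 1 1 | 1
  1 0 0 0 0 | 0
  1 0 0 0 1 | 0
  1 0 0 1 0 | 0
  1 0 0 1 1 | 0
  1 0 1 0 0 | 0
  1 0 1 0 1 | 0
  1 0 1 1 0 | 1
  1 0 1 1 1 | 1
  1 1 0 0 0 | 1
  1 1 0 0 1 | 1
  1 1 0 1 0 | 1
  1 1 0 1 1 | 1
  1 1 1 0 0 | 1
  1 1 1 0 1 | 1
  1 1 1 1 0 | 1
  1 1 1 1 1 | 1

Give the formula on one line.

  ~d = 11001100110011001100110011001100
  (~d | c) = 11001111110011111100111111001111
  ~c = 11110000111100001111000011110000
  (a | ~c) = 11110000111100001111111111111111
  ~a = 11111111111111110000000000000000
  (~d & ~a) = 11001100110011000000000000000000
  ((a | ~c) | (~d & ~a)) = 11111100111111001111111111111111
  (d & ((a | ~c) | (~d & ~a))) = 00110000001100000011001100110011
  ((~d | c) & (d & ((a | ~c) | (~d & ~a)))) = 00000000000000000000001100000011
  ~b = 11111111000000001111111100000000
  (((~d | c) & (d & ((a | ~c) | (~d & ~a)))) & ~b) = 00000000000000000000001100000000
  (b | (((~d | c) & (d & ((a | ~c) | (~d & ~a)))) & ~b)) = 00000000111111110000001111111111

(b | (((~d | c) & (d & ((a | ~c) | (~d & ~a)))) & ~b))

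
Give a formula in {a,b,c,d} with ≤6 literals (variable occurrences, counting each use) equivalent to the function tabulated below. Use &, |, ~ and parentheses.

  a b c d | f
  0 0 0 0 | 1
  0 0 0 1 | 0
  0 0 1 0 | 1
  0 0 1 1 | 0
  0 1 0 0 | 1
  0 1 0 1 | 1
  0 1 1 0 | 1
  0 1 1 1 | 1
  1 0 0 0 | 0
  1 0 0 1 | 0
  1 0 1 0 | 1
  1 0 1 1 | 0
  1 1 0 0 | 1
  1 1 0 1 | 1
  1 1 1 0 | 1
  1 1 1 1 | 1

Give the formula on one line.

(((b | ~d) & (~a | c)) | b)

  ~d = 1010101010101010
  (b | ~d) = 1010111110101111
  ~a = 1111111100000000
  (~a | c) = 1111111100110011
  ((b | ~d) & (~a | c)) = 1010111100100011
  (((b | ~d) & (~a | c)) | b) = 1010111100101111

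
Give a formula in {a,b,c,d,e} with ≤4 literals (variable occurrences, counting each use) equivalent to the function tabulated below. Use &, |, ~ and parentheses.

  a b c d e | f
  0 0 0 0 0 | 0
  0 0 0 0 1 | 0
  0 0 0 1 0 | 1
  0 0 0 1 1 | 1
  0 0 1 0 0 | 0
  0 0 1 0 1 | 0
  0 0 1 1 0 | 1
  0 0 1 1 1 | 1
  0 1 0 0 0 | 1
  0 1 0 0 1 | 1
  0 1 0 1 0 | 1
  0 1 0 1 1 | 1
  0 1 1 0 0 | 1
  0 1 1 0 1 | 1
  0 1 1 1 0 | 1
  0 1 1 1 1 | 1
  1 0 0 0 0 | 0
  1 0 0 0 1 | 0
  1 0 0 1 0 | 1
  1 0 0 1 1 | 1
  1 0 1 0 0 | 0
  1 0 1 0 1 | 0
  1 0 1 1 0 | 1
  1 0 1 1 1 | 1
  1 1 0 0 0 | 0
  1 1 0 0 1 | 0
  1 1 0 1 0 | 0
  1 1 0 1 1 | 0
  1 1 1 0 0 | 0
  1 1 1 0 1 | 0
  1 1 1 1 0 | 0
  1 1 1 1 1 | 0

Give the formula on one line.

((d & ~b) | (b & ~a))

  ~b = 11111111000000001111111100000000
  (d & ~b) = 00110011000000000011001100000000
  ~a = 11111111111111110000000000000000
  (b & ~a) = 00000000111111110000000000000000
  ((d & ~b) | (b & ~a)) = 00110011111111110011001100000000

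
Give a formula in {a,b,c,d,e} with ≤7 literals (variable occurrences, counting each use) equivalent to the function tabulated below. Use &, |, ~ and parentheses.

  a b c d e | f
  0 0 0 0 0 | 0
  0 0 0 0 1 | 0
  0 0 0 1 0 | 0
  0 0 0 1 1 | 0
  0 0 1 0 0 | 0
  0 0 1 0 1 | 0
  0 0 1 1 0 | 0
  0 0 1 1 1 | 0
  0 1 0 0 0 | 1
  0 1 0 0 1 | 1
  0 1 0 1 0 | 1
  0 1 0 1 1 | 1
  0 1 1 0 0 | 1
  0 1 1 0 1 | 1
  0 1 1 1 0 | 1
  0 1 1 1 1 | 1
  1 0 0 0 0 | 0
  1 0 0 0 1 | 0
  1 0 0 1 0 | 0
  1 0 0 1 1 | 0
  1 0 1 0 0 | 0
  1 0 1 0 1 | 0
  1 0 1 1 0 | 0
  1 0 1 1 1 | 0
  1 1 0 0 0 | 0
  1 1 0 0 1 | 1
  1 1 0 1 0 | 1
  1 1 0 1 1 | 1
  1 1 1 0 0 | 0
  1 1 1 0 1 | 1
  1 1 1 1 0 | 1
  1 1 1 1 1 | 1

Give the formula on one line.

(b & (d | (~a | e)))

  ~a = 11111111111111110000000000000000
  (~a | e) = 11111111111111110101010101010101
  (d | (~a | e)) = 11111111111111110111011101110111
  (b & (d | (~a | e))) = 00000000111111110000000001110111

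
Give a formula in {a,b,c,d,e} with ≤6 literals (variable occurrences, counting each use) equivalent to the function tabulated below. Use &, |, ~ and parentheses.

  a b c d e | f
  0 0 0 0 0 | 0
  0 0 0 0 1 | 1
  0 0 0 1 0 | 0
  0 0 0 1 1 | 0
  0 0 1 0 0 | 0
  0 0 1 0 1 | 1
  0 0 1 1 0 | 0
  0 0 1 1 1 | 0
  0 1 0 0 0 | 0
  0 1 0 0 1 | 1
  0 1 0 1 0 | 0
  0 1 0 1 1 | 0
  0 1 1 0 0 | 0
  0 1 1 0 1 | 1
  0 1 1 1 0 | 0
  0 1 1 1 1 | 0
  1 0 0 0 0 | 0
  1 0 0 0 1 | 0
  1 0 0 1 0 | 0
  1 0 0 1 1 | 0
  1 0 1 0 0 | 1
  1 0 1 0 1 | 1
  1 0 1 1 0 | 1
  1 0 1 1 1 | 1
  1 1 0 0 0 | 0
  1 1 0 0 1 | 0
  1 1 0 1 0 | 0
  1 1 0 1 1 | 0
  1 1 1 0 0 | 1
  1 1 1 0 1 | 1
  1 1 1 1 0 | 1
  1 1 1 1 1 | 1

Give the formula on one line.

((c & a) | (~a & (e & ~d)))

  (c & a) = 00000000000000000000111100001111
  ~a = 11111111111111110000000000000000
  ~d = 11001100110011001100110011001100
  (e & ~d) = 01000100010001000100010001000100
  (~a & (e & ~d)) = 01000100010001000000000000000000
  ((c & a) | (~a & (e & ~d))) = 01000100010001000000111100001111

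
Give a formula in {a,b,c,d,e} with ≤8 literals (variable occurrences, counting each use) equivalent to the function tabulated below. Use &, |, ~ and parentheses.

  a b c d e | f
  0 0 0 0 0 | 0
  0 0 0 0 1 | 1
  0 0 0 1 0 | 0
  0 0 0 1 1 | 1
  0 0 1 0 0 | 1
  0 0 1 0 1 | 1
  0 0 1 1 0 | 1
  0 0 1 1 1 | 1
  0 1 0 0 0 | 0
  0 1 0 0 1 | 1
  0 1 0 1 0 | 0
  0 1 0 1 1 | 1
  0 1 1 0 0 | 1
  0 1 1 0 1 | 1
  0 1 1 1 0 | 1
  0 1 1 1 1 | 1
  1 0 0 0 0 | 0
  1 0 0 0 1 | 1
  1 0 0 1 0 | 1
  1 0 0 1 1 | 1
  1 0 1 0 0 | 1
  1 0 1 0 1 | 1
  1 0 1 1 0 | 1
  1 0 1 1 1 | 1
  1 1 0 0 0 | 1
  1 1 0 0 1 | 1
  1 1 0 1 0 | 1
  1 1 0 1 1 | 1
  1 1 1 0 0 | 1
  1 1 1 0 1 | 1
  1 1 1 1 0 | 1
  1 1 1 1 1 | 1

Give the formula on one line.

(((e | (~c & (b | d))) & (~e & a)) | (c | e))

  ~c = 11110000111100001111000011110000
  (b | d) = 00110011111111110011001111111111
  (~c & (b | d)) = 00110000111100000011000011110000
  (e | (~c & (b | d))) = 01110101111101010111010111110101
  ~e = 10101010101010101010101010101010
  (~e & a) = 00000000000000001010101010101010
  ((e | (~c & (b | d))) & (~e & a)) = 00000000000000000010000010100000
  (c | e) = 01011111010111110101111101011111
  (((e | (~c & (b | d))) & (~e & a)) | (c | e)) = 01011111010111110111111111111111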